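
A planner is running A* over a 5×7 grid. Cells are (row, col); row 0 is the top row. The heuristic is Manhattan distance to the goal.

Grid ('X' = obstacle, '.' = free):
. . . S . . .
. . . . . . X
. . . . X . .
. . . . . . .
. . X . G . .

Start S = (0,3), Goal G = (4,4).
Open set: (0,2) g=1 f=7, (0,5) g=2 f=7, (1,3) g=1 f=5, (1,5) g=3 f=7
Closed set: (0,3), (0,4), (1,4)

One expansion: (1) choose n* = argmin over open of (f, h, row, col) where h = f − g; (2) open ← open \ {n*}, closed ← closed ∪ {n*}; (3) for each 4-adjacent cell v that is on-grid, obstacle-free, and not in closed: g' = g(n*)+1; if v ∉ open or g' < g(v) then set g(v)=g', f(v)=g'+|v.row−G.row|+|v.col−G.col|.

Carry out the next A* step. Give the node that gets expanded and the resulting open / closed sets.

expanded=(1,3); open=[(0,2) g=1 f=7, (0,5) g=2 f=7, (1,2) g=2 f=7, (1,5) g=3 f=7, (2,3) g=2 f=5]; closed=[(0,3), (0,4), (1,3), (1,4)]

step 1: expand (1,3) (f=5, h=4) → closed; open now [(0,2) g=1 f=7, (0,5) g=2 f=7, (1,2) g=2 f=7, (1,5) g=3 f=7, (2,3) g=2 f=5]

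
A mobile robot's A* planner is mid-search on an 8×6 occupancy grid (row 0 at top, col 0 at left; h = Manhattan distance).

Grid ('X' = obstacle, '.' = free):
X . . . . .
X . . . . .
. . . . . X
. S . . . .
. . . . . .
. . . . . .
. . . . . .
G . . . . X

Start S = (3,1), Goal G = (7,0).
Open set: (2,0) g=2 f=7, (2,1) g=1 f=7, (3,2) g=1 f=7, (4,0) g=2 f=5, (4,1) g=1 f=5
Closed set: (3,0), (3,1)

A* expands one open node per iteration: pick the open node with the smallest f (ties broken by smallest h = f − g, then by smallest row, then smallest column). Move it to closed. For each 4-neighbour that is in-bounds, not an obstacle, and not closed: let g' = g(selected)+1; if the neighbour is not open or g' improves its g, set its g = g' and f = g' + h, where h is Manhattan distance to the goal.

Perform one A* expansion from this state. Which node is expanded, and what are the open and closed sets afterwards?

expanded=(4,0); open=[(2,0) g=2 f=7, (2,1) g=1 f=7, (3,2) g=1 f=7, (4,1) g=1 f=5, (5,0) g=3 f=5]; closed=[(3,0), (3,1), (4,0)]

step 1: expand (4,0) (f=5, h=3) → closed; open now [(2,0) g=2 f=7, (2,1) g=1 f=7, (3,2) g=1 f=7, (4,1) g=1 f=5, (5,0) g=3 f=5]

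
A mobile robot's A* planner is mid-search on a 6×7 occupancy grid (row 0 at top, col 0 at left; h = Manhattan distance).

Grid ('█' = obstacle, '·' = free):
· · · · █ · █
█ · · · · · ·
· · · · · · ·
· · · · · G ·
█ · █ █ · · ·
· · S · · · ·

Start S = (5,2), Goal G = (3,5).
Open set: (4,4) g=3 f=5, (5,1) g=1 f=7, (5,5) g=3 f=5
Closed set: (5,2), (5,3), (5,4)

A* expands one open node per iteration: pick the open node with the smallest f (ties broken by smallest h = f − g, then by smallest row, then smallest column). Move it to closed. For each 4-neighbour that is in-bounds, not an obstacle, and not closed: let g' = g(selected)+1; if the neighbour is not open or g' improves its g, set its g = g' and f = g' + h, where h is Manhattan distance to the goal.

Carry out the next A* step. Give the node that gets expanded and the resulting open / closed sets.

step 1: expand (4,4) (f=5, h=2) → closed; open now [(3,4) g=4 f=5, (4,5) g=4 f=5, (5,1) g=1 f=7, (5,5) g=3 f=5]

expanded=(4,4); open=[(3,4) g=4 f=5, (4,5) g=4 f=5, (5,1) g=1 f=7, (5,5) g=3 f=5]; closed=[(4,4), (5,2), (5,3), (5,4)]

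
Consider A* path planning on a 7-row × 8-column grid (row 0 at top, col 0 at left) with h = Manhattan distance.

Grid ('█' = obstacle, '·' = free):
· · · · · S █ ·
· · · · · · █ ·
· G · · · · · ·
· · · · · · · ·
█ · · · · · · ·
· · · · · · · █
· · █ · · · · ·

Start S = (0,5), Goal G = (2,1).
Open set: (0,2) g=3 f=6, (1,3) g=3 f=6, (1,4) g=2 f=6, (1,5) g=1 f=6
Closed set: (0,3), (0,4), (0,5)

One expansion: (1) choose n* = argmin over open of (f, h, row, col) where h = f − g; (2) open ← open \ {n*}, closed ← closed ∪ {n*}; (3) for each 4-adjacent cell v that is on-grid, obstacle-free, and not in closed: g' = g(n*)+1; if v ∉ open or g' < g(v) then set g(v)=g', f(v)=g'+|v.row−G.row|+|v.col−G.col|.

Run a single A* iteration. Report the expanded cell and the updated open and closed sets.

step 1: expand (0,2) (f=6, h=3) → closed; open now [(0,1) g=4 f=6, (1,2) g=4 f=6, (1,3) g=3 f=6, (1,4) g=2 f=6, (1,5) g=1 f=6]

expanded=(0,2); open=[(0,1) g=4 f=6, (1,2) g=4 f=6, (1,3) g=3 f=6, (1,4) g=2 f=6, (1,5) g=1 f=6]; closed=[(0,2), (0,3), (0,4), (0,5)]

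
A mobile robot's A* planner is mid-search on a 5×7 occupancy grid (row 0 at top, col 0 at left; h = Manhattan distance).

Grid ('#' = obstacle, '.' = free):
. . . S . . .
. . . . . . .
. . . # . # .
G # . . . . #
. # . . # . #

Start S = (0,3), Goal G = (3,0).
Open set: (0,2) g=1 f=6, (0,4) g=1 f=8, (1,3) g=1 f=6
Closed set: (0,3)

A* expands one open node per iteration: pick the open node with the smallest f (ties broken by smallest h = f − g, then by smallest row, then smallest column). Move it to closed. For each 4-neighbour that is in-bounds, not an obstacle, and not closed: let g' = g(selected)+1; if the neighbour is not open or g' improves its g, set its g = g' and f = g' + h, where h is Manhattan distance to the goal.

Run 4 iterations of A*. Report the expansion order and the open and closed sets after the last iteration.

order=[(0,2) → (0,1) → (0,0) → (1,0)]; open=[(0,4) g=1 f=8, (1,1) g=3 f=6, (1,2) g=2 f=6, (1,3) g=1 f=6, (2,0) g=5 f=6]; closed=[(0,0), (0,1), (0,2), (0,3), (1,0)]

step 1: expand (0,2) (f=6, h=5) → closed; open now [(0,1) g=2 f=6, (0,4) g=1 f=8, (1,2) g=2 f=6, (1,3) g=1 f=6]
step 2: expand (0,1) (f=6, h=4) → closed; open now [(0,0) g=3 f=6, (0,4) g=1 f=8, (1,1) g=3 f=6, (1,2) g=2 f=6, (1,3) g=1 f=6]
step 3: expand (0,0) (f=6, h=3) → closed; open now [(0,4) g=1 f=8, (1,0) g=4 f=6, (1,1) g=3 f=6, (1,2) g=2 f=6, (1,3) g=1 f=6]
step 4: expand (1,0) (f=6, h=2) → closed; open now [(0,4) g=1 f=8, (1,1) g=3 f=6, (1,2) g=2 f=6, (1,3) g=1 f=6, (2,0) g=5 f=6]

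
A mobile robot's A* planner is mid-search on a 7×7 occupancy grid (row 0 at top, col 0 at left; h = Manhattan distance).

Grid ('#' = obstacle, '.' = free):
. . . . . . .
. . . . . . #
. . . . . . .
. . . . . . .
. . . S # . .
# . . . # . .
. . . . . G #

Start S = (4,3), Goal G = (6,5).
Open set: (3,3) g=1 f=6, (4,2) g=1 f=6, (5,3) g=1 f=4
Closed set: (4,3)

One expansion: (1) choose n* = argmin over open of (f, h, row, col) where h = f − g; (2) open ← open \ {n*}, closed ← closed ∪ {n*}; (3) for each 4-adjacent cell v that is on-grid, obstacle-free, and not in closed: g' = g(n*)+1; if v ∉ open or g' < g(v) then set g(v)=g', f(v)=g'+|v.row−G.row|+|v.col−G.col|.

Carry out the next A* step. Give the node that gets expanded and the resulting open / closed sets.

expanded=(5,3); open=[(3,3) g=1 f=6, (4,2) g=1 f=6, (5,2) g=2 f=6, (6,3) g=2 f=4]; closed=[(4,3), (5,3)]

step 1: expand (5,3) (f=4, h=3) → closed; open now [(3,3) g=1 f=6, (4,2) g=1 f=6, (5,2) g=2 f=6, (6,3) g=2 f=4]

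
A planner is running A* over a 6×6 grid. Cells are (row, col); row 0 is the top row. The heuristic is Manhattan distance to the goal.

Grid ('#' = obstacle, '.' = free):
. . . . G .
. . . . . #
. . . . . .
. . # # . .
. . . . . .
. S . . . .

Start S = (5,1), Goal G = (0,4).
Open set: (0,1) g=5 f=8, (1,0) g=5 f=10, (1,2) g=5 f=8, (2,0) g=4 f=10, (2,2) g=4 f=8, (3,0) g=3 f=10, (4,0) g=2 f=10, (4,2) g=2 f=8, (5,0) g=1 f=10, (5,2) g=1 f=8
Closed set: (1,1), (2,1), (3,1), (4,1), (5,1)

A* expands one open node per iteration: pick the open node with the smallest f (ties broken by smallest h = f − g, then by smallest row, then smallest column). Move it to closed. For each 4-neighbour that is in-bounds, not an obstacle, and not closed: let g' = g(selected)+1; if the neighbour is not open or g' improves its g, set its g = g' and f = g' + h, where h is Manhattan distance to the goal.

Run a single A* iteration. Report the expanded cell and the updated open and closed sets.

step 1: expand (0,1) (f=8, h=3) → closed; open now [(0,0) g=6 f=10, (0,2) g=6 f=8, (1,0) g=5 f=10, (1,2) g=5 f=8, (2,0) g=4 f=10, (2,2) g=4 f=8, (3,0) g=3 f=10, (4,0) g=2 f=10, (4,2) g=2 f=8, (5,0) g=1 f=10, (5,2) g=1 f=8]

expanded=(0,1); open=[(0,0) g=6 f=10, (0,2) g=6 f=8, (1,0) g=5 f=10, (1,2) g=5 f=8, (2,0) g=4 f=10, (2,2) g=4 f=8, (3,0) g=3 f=10, (4,0) g=2 f=10, (4,2) g=2 f=8, (5,0) g=1 f=10, (5,2) g=1 f=8]; closed=[(0,1), (1,1), (2,1), (3,1), (4,1), (5,1)]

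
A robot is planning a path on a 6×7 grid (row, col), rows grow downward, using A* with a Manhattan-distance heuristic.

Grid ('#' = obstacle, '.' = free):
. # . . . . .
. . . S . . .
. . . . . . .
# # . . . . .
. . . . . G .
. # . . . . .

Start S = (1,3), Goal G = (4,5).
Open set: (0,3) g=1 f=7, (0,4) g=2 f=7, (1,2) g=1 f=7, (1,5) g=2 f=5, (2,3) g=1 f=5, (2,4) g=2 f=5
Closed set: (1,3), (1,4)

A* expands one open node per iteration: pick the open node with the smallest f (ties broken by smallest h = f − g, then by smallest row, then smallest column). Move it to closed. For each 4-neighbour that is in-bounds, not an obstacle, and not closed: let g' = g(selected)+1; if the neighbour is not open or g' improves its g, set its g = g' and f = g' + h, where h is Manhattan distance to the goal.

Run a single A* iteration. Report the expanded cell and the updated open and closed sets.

step 1: expand (1,5) (f=5, h=3) → closed; open now [(0,3) g=1 f=7, (0,4) g=2 f=7, (0,5) g=3 f=7, (1,2) g=1 f=7, (1,6) g=3 f=7, (2,3) g=1 f=5, (2,4) g=2 f=5, (2,5) g=3 f=5]

expanded=(1,5); open=[(0,3) g=1 f=7, (0,4) g=2 f=7, (0,5) g=3 f=7, (1,2) g=1 f=7, (1,6) g=3 f=7, (2,3) g=1 f=5, (2,4) g=2 f=5, (2,5) g=3 f=5]; closed=[(1,3), (1,4), (1,5)]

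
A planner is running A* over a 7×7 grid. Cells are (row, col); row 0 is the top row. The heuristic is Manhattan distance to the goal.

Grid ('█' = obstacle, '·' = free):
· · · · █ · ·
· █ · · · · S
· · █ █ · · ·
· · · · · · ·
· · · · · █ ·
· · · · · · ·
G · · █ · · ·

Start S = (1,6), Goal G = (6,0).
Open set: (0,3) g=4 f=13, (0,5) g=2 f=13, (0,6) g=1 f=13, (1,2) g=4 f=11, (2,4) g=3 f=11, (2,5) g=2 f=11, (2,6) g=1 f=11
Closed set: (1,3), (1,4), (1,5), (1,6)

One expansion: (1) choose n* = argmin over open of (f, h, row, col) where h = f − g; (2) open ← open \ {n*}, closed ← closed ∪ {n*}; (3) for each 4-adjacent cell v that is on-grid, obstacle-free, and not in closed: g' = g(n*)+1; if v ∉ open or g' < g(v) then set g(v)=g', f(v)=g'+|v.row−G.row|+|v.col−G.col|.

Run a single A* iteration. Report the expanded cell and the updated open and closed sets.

expanded=(1,2); open=[(0,2) g=5 f=13, (0,3) g=4 f=13, (0,5) g=2 f=13, (0,6) g=1 f=13, (2,4) g=3 f=11, (2,5) g=2 f=11, (2,6) g=1 f=11]; closed=[(1,2), (1,3), (1,4), (1,5), (1,6)]

step 1: expand (1,2) (f=11, h=7) → closed; open now [(0,2) g=5 f=13, (0,3) g=4 f=13, (0,5) g=2 f=13, (0,6) g=1 f=13, (2,4) g=3 f=11, (2,5) g=2 f=11, (2,6) g=1 f=11]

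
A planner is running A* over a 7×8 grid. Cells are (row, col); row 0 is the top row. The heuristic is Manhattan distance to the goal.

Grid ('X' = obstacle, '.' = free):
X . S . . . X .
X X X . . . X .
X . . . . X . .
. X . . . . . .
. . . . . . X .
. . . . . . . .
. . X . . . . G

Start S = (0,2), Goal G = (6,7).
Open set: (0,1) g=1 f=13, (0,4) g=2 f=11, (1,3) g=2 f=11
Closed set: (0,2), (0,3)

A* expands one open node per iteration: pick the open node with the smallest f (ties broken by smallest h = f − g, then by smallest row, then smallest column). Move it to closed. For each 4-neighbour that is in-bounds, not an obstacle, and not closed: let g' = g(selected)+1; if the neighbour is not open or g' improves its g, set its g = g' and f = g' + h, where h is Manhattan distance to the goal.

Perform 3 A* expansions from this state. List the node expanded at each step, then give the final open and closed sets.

order=[(0,4) → (0,5) → (1,5)]; open=[(0,1) g=1 f=13, (1,3) g=2 f=11, (1,4) g=3 f=11]; closed=[(0,2), (0,3), (0,4), (0,5), (1,5)]

step 1: expand (0,4) (f=11, h=9) → closed; open now [(0,1) g=1 f=13, (0,5) g=3 f=11, (1,3) g=2 f=11, (1,4) g=3 f=11]
step 2: expand (0,5) (f=11, h=8) → closed; open now [(0,1) g=1 f=13, (1,3) g=2 f=11, (1,4) g=3 f=11, (1,5) g=4 f=11]
step 3: expand (1,5) (f=11, h=7) → closed; open now [(0,1) g=1 f=13, (1,3) g=2 f=11, (1,4) g=3 f=11]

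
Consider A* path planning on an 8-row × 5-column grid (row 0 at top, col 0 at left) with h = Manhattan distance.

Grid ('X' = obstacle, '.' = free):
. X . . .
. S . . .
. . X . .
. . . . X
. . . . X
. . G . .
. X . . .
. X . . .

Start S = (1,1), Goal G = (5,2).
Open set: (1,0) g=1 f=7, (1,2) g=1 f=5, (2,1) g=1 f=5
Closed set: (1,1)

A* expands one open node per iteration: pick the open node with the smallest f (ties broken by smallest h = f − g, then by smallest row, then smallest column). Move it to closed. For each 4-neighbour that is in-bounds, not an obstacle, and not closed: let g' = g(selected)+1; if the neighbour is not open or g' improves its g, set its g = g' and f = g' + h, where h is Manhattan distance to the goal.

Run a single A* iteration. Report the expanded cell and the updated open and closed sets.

expanded=(1,2); open=[(0,2) g=2 f=7, (1,0) g=1 f=7, (1,3) g=2 f=7, (2,1) g=1 f=5]; closed=[(1,1), (1,2)]

step 1: expand (1,2) (f=5, h=4) → closed; open now [(0,2) g=2 f=7, (1,0) g=1 f=7, (1,3) g=2 f=7, (2,1) g=1 f=5]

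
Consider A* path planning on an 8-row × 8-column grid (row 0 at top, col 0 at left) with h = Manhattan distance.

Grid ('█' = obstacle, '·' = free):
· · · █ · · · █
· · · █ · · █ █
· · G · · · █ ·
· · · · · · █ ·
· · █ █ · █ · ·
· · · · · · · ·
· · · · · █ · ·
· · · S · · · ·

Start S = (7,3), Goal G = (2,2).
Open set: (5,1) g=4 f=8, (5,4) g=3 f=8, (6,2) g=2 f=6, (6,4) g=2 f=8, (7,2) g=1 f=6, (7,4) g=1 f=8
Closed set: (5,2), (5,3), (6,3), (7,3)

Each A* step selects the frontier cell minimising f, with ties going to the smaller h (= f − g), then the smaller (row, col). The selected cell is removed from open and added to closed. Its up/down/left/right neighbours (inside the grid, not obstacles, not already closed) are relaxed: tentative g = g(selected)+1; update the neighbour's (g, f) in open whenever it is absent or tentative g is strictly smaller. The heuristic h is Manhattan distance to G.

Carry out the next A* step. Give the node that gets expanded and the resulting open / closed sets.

expanded=(6,2); open=[(5,1) g=4 f=8, (5,4) g=3 f=8, (6,1) g=3 f=8, (6,4) g=2 f=8, (7,2) g=1 f=6, (7,4) g=1 f=8]; closed=[(5,2), (5,3), (6,2), (6,3), (7,3)]

step 1: expand (6,2) (f=6, h=4) → closed; open now [(5,1) g=4 f=8, (5,4) g=3 f=8, (6,1) g=3 f=8, (6,4) g=2 f=8, (7,2) g=1 f=6, (7,4) g=1 f=8]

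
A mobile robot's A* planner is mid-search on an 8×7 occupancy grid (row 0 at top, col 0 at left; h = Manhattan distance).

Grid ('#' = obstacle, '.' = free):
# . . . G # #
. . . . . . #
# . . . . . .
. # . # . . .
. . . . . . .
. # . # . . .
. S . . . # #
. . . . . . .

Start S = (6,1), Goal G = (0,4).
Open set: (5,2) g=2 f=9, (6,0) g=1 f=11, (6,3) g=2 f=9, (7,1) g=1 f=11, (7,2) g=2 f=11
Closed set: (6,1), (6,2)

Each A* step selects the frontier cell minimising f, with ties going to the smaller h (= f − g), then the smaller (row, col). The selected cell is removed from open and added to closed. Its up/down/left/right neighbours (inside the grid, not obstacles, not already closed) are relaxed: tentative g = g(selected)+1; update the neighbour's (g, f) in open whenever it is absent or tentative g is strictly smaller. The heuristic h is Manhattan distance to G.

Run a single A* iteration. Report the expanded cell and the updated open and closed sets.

step 1: expand (5,2) (f=9, h=7) → closed; open now [(4,2) g=3 f=9, (6,0) g=1 f=11, (6,3) g=2 f=9, (7,1) g=1 f=11, (7,2) g=2 f=11]

expanded=(5,2); open=[(4,2) g=3 f=9, (6,0) g=1 f=11, (6,3) g=2 f=9, (7,1) g=1 f=11, (7,2) g=2 f=11]; closed=[(5,2), (6,1), (6,2)]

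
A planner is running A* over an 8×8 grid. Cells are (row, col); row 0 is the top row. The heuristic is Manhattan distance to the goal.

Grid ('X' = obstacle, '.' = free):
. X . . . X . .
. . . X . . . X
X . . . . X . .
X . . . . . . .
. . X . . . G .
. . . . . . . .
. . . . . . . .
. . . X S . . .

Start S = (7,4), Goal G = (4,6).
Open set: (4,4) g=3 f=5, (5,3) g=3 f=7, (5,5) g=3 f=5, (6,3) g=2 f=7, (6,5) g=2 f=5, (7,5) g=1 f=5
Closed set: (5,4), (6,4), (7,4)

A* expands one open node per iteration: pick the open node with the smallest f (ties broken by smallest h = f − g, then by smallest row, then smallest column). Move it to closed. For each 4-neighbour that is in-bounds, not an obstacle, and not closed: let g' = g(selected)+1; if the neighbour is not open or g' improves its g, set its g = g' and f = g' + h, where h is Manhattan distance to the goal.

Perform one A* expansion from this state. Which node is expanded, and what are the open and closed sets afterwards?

expanded=(4,4); open=[(3,4) g=4 f=7, (4,3) g=4 f=7, (4,5) g=4 f=5, (5,3) g=3 f=7, (5,5) g=3 f=5, (6,3) g=2 f=7, (6,5) g=2 f=5, (7,5) g=1 f=5]; closed=[(4,4), (5,4), (6,4), (7,4)]

step 1: expand (4,4) (f=5, h=2) → closed; open now [(3,4) g=4 f=7, (4,3) g=4 f=7, (4,5) g=4 f=5, (5,3) g=3 f=7, (5,5) g=3 f=5, (6,3) g=2 f=7, (6,5) g=2 f=5, (7,5) g=1 f=5]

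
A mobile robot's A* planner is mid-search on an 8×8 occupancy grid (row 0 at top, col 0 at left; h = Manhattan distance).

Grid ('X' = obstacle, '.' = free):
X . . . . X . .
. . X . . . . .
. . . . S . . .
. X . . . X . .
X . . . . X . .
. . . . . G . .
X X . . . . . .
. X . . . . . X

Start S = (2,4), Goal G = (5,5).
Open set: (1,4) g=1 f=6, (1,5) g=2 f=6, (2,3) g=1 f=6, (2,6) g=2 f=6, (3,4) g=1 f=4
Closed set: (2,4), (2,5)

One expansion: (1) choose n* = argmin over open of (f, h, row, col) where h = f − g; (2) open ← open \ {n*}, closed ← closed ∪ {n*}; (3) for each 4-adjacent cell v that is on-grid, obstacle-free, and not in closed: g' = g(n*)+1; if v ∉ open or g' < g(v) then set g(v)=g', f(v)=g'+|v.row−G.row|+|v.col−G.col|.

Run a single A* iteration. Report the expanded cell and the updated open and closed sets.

expanded=(3,4); open=[(1,4) g=1 f=6, (1,5) g=2 f=6, (2,3) g=1 f=6, (2,6) g=2 f=6, (3,3) g=2 f=6, (4,4) g=2 f=4]; closed=[(2,4), (2,5), (3,4)]

step 1: expand (3,4) (f=4, h=3) → closed; open now [(1,4) g=1 f=6, (1,5) g=2 f=6, (2,3) g=1 f=6, (2,6) g=2 f=6, (3,3) g=2 f=6, (4,4) g=2 f=4]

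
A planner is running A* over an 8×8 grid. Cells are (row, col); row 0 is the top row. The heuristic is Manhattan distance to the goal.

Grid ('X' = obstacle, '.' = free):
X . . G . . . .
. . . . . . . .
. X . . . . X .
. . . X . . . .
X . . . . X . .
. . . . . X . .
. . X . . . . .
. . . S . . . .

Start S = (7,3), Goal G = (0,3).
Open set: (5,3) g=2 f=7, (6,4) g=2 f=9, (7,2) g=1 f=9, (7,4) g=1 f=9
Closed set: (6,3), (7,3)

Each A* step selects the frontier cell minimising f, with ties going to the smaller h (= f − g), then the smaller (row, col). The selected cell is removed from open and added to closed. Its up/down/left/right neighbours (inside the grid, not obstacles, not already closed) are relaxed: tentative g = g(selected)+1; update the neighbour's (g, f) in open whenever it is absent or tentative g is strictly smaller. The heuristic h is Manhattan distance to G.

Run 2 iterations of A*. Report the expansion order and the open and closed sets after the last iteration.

step 1: expand (5,3) (f=7, h=5) → closed; open now [(4,3) g=3 f=7, (5,2) g=3 f=9, (5,4) g=3 f=9, (6,4) g=2 f=9, (7,2) g=1 f=9, (7,4) g=1 f=9]
step 2: expand (4,3) (f=7, h=4) → closed; open now [(4,2) g=4 f=9, (4,4) g=4 f=9, (5,2) g=3 f=9, (5,4) g=3 f=9, (6,4) g=2 f=9, (7,2) g=1 f=9, (7,4) g=1 f=9]

order=[(5,3) → (4,3)]; open=[(4,2) g=4 f=9, (4,4) g=4 f=9, (5,2) g=3 f=9, (5,4) g=3 f=9, (6,4) g=2 f=9, (7,2) g=1 f=9, (7,4) g=1 f=9]; closed=[(4,3), (5,3), (6,3), (7,3)]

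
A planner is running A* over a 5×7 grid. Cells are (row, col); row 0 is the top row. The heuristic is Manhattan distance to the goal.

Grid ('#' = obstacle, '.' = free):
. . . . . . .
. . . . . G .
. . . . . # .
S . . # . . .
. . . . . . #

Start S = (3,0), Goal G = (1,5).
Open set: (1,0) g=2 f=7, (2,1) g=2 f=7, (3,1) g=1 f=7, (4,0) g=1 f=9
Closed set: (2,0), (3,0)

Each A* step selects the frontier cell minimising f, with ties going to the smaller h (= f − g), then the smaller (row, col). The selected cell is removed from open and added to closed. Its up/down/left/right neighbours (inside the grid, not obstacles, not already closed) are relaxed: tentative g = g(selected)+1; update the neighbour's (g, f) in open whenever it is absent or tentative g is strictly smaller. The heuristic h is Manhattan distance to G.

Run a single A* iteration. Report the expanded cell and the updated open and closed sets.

step 1: expand (1,0) (f=7, h=5) → closed; open now [(0,0) g=3 f=9, (1,1) g=3 f=7, (2,1) g=2 f=7, (3,1) g=1 f=7, (4,0) g=1 f=9]

expanded=(1,0); open=[(0,0) g=3 f=9, (1,1) g=3 f=7, (2,1) g=2 f=7, (3,1) g=1 f=7, (4,0) g=1 f=9]; closed=[(1,0), (2,0), (3,0)]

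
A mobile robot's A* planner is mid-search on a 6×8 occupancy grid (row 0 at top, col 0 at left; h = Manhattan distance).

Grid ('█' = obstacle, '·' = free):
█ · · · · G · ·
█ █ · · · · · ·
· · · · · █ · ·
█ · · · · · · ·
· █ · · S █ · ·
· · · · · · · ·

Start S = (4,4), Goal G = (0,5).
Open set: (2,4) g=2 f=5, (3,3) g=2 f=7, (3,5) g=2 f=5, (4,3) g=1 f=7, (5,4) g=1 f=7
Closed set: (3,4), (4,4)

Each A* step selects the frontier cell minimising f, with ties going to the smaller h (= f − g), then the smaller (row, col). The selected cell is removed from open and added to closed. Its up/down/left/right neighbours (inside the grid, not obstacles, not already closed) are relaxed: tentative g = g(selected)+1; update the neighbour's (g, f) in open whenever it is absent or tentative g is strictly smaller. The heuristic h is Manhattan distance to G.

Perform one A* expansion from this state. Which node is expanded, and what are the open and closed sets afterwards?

step 1: expand (2,4) (f=5, h=3) → closed; open now [(1,4) g=3 f=5, (2,3) g=3 f=7, (3,3) g=2 f=7, (3,5) g=2 f=5, (4,3) g=1 f=7, (5,4) g=1 f=7]

expanded=(2,4); open=[(1,4) g=3 f=5, (2,3) g=3 f=7, (3,3) g=2 f=7, (3,5) g=2 f=5, (4,3) g=1 f=7, (5,4) g=1 f=7]; closed=[(2,4), (3,4), (4,4)]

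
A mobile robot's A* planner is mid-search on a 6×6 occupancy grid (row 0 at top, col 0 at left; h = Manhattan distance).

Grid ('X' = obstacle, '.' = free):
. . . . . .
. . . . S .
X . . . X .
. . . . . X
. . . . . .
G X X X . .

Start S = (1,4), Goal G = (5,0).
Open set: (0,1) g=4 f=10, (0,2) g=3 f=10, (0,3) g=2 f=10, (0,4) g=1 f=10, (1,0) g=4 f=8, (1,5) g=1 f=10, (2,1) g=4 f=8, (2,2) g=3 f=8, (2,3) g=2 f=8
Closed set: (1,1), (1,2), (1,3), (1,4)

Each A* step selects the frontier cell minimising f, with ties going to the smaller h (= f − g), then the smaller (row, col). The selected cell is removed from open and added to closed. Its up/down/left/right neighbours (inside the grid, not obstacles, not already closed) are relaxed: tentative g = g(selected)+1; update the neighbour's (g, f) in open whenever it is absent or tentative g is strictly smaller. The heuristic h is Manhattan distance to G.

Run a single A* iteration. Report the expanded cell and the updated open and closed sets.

expanded=(1,0); open=[(0,0) g=5 f=10, (0,1) g=4 f=10, (0,2) g=3 f=10, (0,3) g=2 f=10, (0,4) g=1 f=10, (1,5) g=1 f=10, (2,1) g=4 f=8, (2,2) g=3 f=8, (2,3) g=2 f=8]; closed=[(1,0), (1,1), (1,2), (1,3), (1,4)]

step 1: expand (1,0) (f=8, h=4) → closed; open now [(0,0) g=5 f=10, (0,1) g=4 f=10, (0,2) g=3 f=10, (0,3) g=2 f=10, (0,4) g=1 f=10, (1,5) g=1 f=10, (2,1) g=4 f=8, (2,2) g=3 f=8, (2,3) g=2 f=8]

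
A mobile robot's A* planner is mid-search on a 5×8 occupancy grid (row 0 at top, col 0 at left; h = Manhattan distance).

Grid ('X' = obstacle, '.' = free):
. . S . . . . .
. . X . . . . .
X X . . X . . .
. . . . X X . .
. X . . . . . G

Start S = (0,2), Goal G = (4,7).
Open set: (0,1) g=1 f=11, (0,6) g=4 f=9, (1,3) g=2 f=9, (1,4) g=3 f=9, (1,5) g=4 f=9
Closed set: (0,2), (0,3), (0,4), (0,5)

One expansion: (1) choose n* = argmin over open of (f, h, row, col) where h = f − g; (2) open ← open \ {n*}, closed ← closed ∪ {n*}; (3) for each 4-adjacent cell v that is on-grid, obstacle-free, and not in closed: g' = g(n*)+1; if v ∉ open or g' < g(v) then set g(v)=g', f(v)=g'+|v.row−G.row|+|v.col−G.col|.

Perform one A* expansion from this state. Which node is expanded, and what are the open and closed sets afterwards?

step 1: expand (0,6) (f=9, h=5) → closed; open now [(0,1) g=1 f=11, (0,7) g=5 f=9, (1,3) g=2 f=9, (1,4) g=3 f=9, (1,5) g=4 f=9, (1,6) g=5 f=9]

expanded=(0,6); open=[(0,1) g=1 f=11, (0,7) g=5 f=9, (1,3) g=2 f=9, (1,4) g=3 f=9, (1,5) g=4 f=9, (1,6) g=5 f=9]; closed=[(0,2), (0,3), (0,4), (0,5), (0,6)]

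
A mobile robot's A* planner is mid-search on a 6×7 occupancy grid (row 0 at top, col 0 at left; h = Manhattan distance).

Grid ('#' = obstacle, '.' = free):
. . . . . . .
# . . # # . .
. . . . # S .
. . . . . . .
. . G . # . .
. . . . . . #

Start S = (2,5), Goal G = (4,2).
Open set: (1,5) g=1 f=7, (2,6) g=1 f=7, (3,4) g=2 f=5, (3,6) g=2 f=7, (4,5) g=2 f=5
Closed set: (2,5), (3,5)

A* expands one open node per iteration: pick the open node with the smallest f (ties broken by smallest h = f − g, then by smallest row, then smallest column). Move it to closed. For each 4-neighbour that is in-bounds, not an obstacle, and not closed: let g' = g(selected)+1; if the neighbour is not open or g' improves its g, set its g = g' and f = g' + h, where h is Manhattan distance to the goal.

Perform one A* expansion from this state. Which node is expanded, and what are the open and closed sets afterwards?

step 1: expand (3,4) (f=5, h=3) → closed; open now [(1,5) g=1 f=7, (2,6) g=1 f=7, (3,3) g=3 f=5, (3,6) g=2 f=7, (4,5) g=2 f=5]

expanded=(3,4); open=[(1,5) g=1 f=7, (2,6) g=1 f=7, (3,3) g=3 f=5, (3,6) g=2 f=7, (4,5) g=2 f=5]; closed=[(2,5), (3,4), (3,5)]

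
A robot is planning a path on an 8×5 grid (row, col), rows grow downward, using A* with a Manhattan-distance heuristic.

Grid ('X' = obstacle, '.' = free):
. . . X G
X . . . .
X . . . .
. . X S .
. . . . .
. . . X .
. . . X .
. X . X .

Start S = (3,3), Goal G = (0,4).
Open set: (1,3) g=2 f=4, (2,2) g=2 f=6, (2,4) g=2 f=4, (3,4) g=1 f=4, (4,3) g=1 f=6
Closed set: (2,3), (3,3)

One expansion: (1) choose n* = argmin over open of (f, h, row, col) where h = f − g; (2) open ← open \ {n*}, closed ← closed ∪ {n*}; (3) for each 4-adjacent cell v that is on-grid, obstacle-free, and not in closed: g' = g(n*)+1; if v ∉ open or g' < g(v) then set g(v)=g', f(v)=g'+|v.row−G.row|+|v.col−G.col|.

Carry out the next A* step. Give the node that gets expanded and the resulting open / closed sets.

step 1: expand (1,3) (f=4, h=2) → closed; open now [(1,2) g=3 f=6, (1,4) g=3 f=4, (2,2) g=2 f=6, (2,4) g=2 f=4, (3,4) g=1 f=4, (4,3) g=1 f=6]

expanded=(1,3); open=[(1,2) g=3 f=6, (1,4) g=3 f=4, (2,2) g=2 f=6, (2,4) g=2 f=4, (3,4) g=1 f=4, (4,3) g=1 f=6]; closed=[(1,3), (2,3), (3,3)]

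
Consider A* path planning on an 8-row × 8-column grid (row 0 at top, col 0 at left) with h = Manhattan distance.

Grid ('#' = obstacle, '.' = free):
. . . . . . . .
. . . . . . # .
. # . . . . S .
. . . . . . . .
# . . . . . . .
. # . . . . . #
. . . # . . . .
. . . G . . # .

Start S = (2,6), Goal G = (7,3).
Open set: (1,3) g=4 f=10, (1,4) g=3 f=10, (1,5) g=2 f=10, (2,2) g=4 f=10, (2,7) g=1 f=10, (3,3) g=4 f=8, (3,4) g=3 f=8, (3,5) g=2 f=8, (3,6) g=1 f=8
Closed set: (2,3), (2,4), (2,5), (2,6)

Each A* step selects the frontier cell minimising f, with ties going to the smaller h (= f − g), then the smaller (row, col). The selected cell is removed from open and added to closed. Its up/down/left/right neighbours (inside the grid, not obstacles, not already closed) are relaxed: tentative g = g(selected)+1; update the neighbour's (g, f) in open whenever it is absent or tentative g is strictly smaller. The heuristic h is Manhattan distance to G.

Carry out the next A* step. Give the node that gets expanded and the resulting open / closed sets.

expanded=(3,3); open=[(1,3) g=4 f=10, (1,4) g=3 f=10, (1,5) g=2 f=10, (2,2) g=4 f=10, (2,7) g=1 f=10, (3,2) g=5 f=10, (3,4) g=3 f=8, (3,5) g=2 f=8, (3,6) g=1 f=8, (4,3) g=5 f=8]; closed=[(2,3), (2,4), (2,5), (2,6), (3,3)]

step 1: expand (3,3) (f=8, h=4) → closed; open now [(1,3) g=4 f=10, (1,4) g=3 f=10, (1,5) g=2 f=10, (2,2) g=4 f=10, (2,7) g=1 f=10, (3,2) g=5 f=10, (3,4) g=3 f=8, (3,5) g=2 f=8, (3,6) g=1 f=8, (4,3) g=5 f=8]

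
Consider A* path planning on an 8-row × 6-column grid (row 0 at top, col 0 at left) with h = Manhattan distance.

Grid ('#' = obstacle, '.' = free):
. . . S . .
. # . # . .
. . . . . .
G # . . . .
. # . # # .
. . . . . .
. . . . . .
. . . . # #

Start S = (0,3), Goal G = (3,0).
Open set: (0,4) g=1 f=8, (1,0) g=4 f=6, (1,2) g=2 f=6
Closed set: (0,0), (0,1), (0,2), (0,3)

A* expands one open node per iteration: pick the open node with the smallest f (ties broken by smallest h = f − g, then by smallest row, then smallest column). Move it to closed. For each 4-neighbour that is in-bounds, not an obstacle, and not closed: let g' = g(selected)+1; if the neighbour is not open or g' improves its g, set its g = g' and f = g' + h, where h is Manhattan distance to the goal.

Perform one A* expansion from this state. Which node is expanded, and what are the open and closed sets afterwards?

step 1: expand (1,0) (f=6, h=2) → closed; open now [(0,4) g=1 f=8, (1,2) g=2 f=6, (2,0) g=5 f=6]

expanded=(1,0); open=[(0,4) g=1 f=8, (1,2) g=2 f=6, (2,0) g=5 f=6]; closed=[(0,0), (0,1), (0,2), (0,3), (1,0)]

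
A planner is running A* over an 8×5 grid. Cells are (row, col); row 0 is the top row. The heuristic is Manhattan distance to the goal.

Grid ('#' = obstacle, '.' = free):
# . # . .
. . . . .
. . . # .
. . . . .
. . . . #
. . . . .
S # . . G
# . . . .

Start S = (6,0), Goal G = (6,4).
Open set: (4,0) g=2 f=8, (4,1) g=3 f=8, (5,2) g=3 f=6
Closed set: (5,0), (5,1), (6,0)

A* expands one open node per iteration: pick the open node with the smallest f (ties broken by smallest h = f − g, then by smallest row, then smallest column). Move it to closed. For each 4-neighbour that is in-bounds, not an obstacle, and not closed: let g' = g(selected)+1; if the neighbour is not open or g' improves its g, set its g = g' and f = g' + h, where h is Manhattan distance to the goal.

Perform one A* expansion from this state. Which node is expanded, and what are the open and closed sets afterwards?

expanded=(5,2); open=[(4,0) g=2 f=8, (4,1) g=3 f=8, (4,2) g=4 f=8, (5,3) g=4 f=6, (6,2) g=4 f=6]; closed=[(5,0), (5,1), (5,2), (6,0)]

step 1: expand (5,2) (f=6, h=3) → closed; open now [(4,0) g=2 f=8, (4,1) g=3 f=8, (4,2) g=4 f=8, (5,3) g=4 f=6, (6,2) g=4 f=6]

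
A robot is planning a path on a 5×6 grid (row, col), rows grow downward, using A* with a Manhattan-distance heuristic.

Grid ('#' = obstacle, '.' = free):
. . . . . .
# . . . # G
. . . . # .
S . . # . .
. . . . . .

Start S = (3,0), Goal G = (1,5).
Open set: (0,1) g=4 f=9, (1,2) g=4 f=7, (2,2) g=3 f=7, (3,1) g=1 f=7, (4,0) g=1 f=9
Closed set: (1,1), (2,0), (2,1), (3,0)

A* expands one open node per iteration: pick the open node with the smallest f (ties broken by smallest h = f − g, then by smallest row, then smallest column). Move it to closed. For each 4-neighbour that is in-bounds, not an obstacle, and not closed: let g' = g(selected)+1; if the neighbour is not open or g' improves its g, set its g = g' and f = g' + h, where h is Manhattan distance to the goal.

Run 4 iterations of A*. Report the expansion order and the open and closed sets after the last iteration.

order=[(1,2) → (1,3) → (2,2) → (2,3)]; open=[(0,1) g=4 f=9, (0,2) g=5 f=9, (0,3) g=6 f=9, (3,1) g=1 f=7, (3,2) g=4 f=9, (4,0) g=1 f=9]; closed=[(1,1), (1,2), (1,3), (2,0), (2,1), (2,2), (2,3), (3,0)]

step 1: expand (1,2) (f=7, h=3) → closed; open now [(0,1) g=4 f=9, (0,2) g=5 f=9, (1,3) g=5 f=7, (2,2) g=3 f=7, (3,1) g=1 f=7, (4,0) g=1 f=9]
step 2: expand (1,3) (f=7, h=2) → closed; open now [(0,1) g=4 f=9, (0,2) g=5 f=9, (0,3) g=6 f=9, (2,2) g=3 f=7, (2,3) g=6 f=9, (3,1) g=1 f=7, (4,0) g=1 f=9]
step 3: expand (2,2) (f=7, h=4) → closed; open now [(0,1) g=4 f=9, (0,2) g=5 f=9, (0,3) g=6 f=9, (2,3) g=4 f=7, (3,1) g=1 f=7, (3,2) g=4 f=9, (4,0) g=1 f=9]
step 4: expand (2,3) (f=7, h=3) → closed; open now [(0,1) g=4 f=9, (0,2) g=5 f=9, (0,3) g=6 f=9, (3,1) g=1 f=7, (3,2) g=4 f=9, (4,0) g=1 f=9]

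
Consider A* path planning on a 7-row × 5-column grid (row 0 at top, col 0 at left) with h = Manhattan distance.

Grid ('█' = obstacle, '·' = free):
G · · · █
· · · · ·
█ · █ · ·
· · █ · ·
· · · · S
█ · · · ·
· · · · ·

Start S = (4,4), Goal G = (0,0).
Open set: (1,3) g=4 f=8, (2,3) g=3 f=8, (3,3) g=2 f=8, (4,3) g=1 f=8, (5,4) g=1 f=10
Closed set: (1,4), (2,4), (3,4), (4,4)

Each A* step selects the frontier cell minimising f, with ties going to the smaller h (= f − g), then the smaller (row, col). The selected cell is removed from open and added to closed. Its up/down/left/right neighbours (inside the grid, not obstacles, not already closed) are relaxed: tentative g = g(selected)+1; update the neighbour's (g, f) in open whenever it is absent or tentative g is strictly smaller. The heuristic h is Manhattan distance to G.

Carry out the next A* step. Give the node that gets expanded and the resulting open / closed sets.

step 1: expand (1,3) (f=8, h=4) → closed; open now [(0,3) g=5 f=8, (1,2) g=5 f=8, (2,3) g=3 f=8, (3,3) g=2 f=8, (4,3) g=1 f=8, (5,4) g=1 f=10]

expanded=(1,3); open=[(0,3) g=5 f=8, (1,2) g=5 f=8, (2,3) g=3 f=8, (3,3) g=2 f=8, (4,3) g=1 f=8, (5,4) g=1 f=10]; closed=[(1,3), (1,4), (2,4), (3,4), (4,4)]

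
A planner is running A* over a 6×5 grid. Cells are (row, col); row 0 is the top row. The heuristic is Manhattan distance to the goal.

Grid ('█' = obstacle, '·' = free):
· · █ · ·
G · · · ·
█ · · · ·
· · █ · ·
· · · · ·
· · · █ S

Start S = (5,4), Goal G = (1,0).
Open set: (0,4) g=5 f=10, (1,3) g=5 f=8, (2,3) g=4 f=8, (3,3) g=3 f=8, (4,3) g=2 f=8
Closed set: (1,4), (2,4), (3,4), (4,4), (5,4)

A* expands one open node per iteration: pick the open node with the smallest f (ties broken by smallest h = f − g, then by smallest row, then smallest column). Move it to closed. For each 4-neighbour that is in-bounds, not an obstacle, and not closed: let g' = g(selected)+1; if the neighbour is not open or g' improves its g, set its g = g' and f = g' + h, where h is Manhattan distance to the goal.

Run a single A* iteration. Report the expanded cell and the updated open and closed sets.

expanded=(1,3); open=[(0,3) g=6 f=10, (0,4) g=5 f=10, (1,2) g=6 f=8, (2,3) g=4 f=8, (3,3) g=3 f=8, (4,3) g=2 f=8]; closed=[(1,3), (1,4), (2,4), (3,4), (4,4), (5,4)]

step 1: expand (1,3) (f=8, h=3) → closed; open now [(0,3) g=6 f=10, (0,4) g=5 f=10, (1,2) g=6 f=8, (2,3) g=4 f=8, (3,3) g=3 f=8, (4,3) g=2 f=8]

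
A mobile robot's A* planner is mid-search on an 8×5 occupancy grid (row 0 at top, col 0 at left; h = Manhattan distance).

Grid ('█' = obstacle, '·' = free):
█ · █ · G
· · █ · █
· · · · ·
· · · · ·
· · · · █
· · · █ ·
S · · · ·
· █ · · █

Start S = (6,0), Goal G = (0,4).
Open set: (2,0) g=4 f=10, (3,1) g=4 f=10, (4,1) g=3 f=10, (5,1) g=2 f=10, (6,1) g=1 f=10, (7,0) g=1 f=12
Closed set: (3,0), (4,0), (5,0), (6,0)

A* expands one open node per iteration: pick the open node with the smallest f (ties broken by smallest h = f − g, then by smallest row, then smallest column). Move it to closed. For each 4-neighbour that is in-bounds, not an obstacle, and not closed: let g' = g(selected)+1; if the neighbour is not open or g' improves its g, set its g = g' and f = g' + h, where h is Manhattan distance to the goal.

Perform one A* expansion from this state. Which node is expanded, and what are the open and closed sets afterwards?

step 1: expand (2,0) (f=10, h=6) → closed; open now [(1,0) g=5 f=10, (2,1) g=5 f=10, (3,1) g=4 f=10, (4,1) g=3 f=10, (5,1) g=2 f=10, (6,1) g=1 f=10, (7,0) g=1 f=12]

expanded=(2,0); open=[(1,0) g=5 f=10, (2,1) g=5 f=10, (3,1) g=4 f=10, (4,1) g=3 f=10, (5,1) g=2 f=10, (6,1) g=1 f=10, (7,0) g=1 f=12]; closed=[(2,0), (3,0), (4,0), (5,0), (6,0)]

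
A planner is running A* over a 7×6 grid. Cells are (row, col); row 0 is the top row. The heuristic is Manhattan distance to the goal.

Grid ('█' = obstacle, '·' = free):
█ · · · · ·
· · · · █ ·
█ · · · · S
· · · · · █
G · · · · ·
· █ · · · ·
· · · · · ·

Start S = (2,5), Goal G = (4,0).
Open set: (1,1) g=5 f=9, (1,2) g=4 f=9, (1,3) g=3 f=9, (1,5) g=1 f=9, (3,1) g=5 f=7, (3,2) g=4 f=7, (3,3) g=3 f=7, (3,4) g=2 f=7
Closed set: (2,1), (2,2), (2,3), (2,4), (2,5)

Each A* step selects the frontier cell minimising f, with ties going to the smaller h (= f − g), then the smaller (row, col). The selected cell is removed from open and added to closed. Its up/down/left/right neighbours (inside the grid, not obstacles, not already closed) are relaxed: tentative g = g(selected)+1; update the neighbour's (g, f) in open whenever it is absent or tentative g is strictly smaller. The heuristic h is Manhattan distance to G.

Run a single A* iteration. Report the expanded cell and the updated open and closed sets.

expanded=(3,1); open=[(1,1) g=5 f=9, (1,2) g=4 f=9, (1,3) g=3 f=9, (1,5) g=1 f=9, (3,0) g=6 f=7, (3,2) g=4 f=7, (3,3) g=3 f=7, (3,4) g=2 f=7, (4,1) g=6 f=7]; closed=[(2,1), (2,2), (2,3), (2,4), (2,5), (3,1)]

step 1: expand (3,1) (f=7, h=2) → closed; open now [(1,1) g=5 f=9, (1,2) g=4 f=9, (1,3) g=3 f=9, (1,5) g=1 f=9, (3,0) g=6 f=7, (3,2) g=4 f=7, (3,3) g=3 f=7, (3,4) g=2 f=7, (4,1) g=6 f=7]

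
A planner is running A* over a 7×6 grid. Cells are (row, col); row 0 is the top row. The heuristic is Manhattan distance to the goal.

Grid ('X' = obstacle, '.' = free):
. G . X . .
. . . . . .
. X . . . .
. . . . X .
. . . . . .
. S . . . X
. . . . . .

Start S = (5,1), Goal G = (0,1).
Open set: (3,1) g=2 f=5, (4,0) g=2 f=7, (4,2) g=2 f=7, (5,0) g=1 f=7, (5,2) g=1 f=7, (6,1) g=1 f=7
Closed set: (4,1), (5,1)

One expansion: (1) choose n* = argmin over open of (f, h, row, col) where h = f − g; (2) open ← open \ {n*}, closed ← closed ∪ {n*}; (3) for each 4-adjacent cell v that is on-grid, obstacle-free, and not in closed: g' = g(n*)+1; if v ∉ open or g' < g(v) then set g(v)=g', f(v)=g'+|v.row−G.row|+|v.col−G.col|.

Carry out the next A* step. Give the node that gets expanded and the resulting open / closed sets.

step 1: expand (3,1) (f=5, h=3) → closed; open now [(3,0) g=3 f=7, (3,2) g=3 f=7, (4,0) g=2 f=7, (4,2) g=2 f=7, (5,0) g=1 f=7, (5,2) g=1 f=7, (6,1) g=1 f=7]

expanded=(3,1); open=[(3,0) g=3 f=7, (3,2) g=3 f=7, (4,0) g=2 f=7, (4,2) g=2 f=7, (5,0) g=1 f=7, (5,2) g=1 f=7, (6,1) g=1 f=7]; closed=[(3,1), (4,1), (5,1)]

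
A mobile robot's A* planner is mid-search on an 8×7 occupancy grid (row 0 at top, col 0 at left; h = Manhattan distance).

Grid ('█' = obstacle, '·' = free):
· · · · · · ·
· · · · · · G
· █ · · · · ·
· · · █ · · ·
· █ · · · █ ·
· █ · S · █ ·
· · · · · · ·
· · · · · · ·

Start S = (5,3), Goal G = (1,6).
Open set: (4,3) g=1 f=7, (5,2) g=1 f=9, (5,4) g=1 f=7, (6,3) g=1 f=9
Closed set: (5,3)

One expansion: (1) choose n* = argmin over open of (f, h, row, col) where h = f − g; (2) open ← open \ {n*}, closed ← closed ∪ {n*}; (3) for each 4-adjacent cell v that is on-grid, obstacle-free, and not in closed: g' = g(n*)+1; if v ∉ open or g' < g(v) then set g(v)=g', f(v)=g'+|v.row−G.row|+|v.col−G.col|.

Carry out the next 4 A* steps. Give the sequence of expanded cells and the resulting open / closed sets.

order=[(4,3) → (4,4) → (3,4) → (2,4)]; open=[(1,4) g=5 f=7, (2,3) g=5 f=9, (2,5) g=5 f=7, (3,5) g=4 f=7, (4,2) g=2 f=9, (5,2) g=1 f=9, (5,4) g=1 f=7, (6,3) g=1 f=9]; closed=[(2,4), (3,4), (4,3), (4,4), (5,3)]

step 1: expand (4,3) (f=7, h=6) → closed; open now [(4,2) g=2 f=9, (4,4) g=2 f=7, (5,2) g=1 f=9, (5,4) g=1 f=7, (6,3) g=1 f=9]
step 2: expand (4,4) (f=7, h=5) → closed; open now [(3,4) g=3 f=7, (4,2) g=2 f=9, (5,2) g=1 f=9, (5,4) g=1 f=7, (6,3) g=1 f=9]
step 3: expand (3,4) (f=7, h=4) → closed; open now [(2,4) g=4 f=7, (3,5) g=4 f=7, (4,2) g=2 f=9, (5,2) g=1 f=9, (5,4) g=1 f=7, (6,3) g=1 f=9]
step 4: expand (2,4) (f=7, h=3) → closed; open now [(1,4) g=5 f=7, (2,3) g=5 f=9, (2,5) g=5 f=7, (3,5) g=4 f=7, (4,2) g=2 f=9, (5,2) g=1 f=9, (5,4) g=1 f=7, (6,3) g=1 f=9]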